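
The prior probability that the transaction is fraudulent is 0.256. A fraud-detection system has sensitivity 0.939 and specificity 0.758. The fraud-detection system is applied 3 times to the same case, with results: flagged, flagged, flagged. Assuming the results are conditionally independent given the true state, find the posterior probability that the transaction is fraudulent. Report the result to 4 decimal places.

Posterior P(H) ≈ 0.9526

Let H be the event that the transaction is fraudulent; start with P(H) = 0.256. P('flagged'|H) = 0.939, P('flagged'|¬H) = 0.242.
Update on result 1 ('flagged'): P(H) ← 0.939·0.2560 / (0.939·0.2560 + 0.242·0.7440) = 0.24038/0.42043 = 0.5718.
Update on result 2 ('flagged'): P(H) ← 0.939·0.5718 / (0.939·0.5718 + 0.242·0.4282) = 0.53688/0.64051 = 0.8382.
Update on result 3 ('flagged'): P(H) ← 0.939·0.8382 / (0.939·0.8382 + 0.242·0.1618) = 0.78707/0.82623 = 0.9526.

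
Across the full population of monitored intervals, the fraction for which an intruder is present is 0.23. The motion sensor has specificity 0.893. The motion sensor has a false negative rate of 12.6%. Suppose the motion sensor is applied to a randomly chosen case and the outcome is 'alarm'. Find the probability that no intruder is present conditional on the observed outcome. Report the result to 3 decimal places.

P(¬H | E) ≈ 0.291

Let H be the event that an intruder is present. P(H) = 0.23, so P(¬H) = 0.77. With E the 'alarm' result, P(E|H) = 0.874 and P(E|¬H) = 0.107.
P(E) = 0.874·0.23 + 0.107·0.77 = 0.20102 + 0.082390 = 0.28341.
By Bayes' theorem, P(H|E) = 0.20102 / 0.28341 = 0.709. Hence P(¬H|E) = 1 − 0.709 = 0.291.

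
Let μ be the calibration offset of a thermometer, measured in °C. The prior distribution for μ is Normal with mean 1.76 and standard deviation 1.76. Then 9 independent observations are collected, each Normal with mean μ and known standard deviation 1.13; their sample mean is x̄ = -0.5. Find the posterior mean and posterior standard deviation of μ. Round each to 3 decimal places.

With known σ, the Normal prior is conjugate. Weight on the data is w = (n/σ²)/(n/σ² + 1/τ₀²) = 7.04832/(7.04832+0.322831) = 0.95620.
Posterior mean = w·x̄ + (1−w)·μ₀ = 0.95620·-0.5 + 0.043796·1.76 = -0.401. Posterior variance = 1/(7.04832+0.322831) = 0.135664, so SD = 0.368.

Posterior mean ≈ -0.401; posterior SD ≈ 0.368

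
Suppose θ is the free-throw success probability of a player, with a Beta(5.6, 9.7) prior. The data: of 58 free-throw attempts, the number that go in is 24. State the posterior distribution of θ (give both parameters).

Posterior: Beta(29.6, 43.7)

The binomial likelihood is conjugate to the Beta prior: with 24 successes and 34 failures, the posterior is Beta(5.6+24, 9.7+34) = Beta(29.6, 43.7).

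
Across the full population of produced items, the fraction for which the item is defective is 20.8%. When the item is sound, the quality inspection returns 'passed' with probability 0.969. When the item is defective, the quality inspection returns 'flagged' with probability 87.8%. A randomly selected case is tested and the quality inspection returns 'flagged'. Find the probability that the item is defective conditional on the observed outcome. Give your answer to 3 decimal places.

P(H | E) ≈ 0.881

Write H for 'the item is defective'. Prior odds H:¬H = 0.208/0.792 = 0.26263. For the 'flagged' outcome, the likelihood ratio is 0.878/0.031 = 28.323.
Posterior odds = 0.26263 × 28.323 = 7.4383, so P(H|E) = 7.4383/(1+7.4383) = 0.881.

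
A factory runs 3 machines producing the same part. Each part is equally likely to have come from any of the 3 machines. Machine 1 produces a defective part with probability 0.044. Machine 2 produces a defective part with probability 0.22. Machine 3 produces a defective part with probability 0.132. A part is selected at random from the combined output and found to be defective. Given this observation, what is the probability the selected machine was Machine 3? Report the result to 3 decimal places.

Tabulate prior·likelihood by source: [1] prior 0.333333, lik 0.044, product 0.01467; [2] prior 0.333333, lik 0.22, product 0.07333; [3] prior 0.333333, lik 0.132, product 0.04400.
Normalizing constant = 0.13200; the posterior for Machine 3 is its product over the sum, 0.04400/0.13200 = 0.333.

Posterior probability ≈ 0.333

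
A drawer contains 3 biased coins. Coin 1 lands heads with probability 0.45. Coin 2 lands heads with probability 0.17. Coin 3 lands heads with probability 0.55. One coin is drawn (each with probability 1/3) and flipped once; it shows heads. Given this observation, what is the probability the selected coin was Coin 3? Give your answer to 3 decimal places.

Posterior probability ≈ 0.470

Tabulate prior·likelihood by source: [1] prior 0.333333, lik 0.45, product 0.1500; [2] prior 0.333333, lik 0.17, product 0.05667; [3] prior 0.333333, lik 0.55, product 0.1833.
Normalizing constant = 0.39000; the posterior for Coin 3 is its product over the sum, 0.1833/0.39000 = 0.470.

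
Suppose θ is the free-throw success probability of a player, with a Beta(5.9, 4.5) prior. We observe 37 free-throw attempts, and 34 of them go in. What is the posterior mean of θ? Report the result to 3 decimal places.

Posterior mean ≈ 0.842

The binomial likelihood is conjugate to the Beta prior: with 34 successes and 3 failures, the posterior is Beta(5.9+34, 4.5+3) = Beta(39.9, 7.5).
E[θ | data] = 39.9/(39.9+7.5) = 0.842.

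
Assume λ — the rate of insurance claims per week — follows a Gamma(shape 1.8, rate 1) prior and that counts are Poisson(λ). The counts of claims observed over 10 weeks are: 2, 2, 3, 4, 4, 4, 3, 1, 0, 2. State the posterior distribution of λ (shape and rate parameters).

The Poisson likelihood adds the total count to the shape and the number of exposure periods to the rate. Here ∑xᵢ = 25 and n = 10, so shape 1.8→26.8 and rate 1→11.

Posterior: Gamma(shape=26.8, rate=11)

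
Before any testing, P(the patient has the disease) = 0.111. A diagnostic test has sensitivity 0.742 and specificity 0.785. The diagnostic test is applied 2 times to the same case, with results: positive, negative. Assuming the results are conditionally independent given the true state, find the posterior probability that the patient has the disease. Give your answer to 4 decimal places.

With H the event that the patient has the disease, the joint likelihood of the observed sequence is P(data|H) = 0.742·0.258 = 0.19144 and P(data|¬H) = 0.215·0.785 = 0.16878.
Bayes: P(H|data) = 0.111·0.19144 / (0.111·0.19144 + 0.889·0.16878) = 0.021249/0.17129 = 0.1241.

Posterior P(H) ≈ 0.1241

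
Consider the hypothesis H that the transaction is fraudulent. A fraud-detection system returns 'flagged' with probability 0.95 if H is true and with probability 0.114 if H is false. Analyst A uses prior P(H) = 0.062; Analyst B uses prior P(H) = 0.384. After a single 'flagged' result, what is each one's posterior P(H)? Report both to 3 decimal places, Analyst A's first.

Analyst A: 0.355; Analyst B: 0.839

P('+'|H) = 0.95, P('+'|¬H) = 0.114.
Analyst A: numerator 0.95·0.062 = 0.058900; evidence = 0.058900+0.114·0.938 = 0.16583; posterior = 0.355.
Analyst B: numerator 0.95·0.384 = 0.36480; evidence = 0.36480+0.114·0.616 = 0.43502; posterior = 0.839.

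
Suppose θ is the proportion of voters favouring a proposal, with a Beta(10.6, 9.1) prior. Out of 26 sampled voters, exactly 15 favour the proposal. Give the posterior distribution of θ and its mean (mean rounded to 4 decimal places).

Posterior: Beta(25.6, 20.1); mean ≈ 0.5602

Observing 15 successes and 11 failures updates Beta(10.6, 9.1) by adding the success and failure counts to the two shape parameters: α = 10.6+15 = 25.6, β = 9.1+11 = 20.1.
E[θ | data] = 25.6/(25.6+20.1) = 0.5602.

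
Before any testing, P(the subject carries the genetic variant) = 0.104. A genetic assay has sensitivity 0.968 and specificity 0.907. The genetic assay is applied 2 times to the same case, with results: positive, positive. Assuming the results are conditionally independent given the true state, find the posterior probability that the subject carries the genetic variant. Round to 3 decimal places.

Posterior P(H) ≈ 0.926

Let H be the event that the subject carries the genetic variant; start with P(H) = 0.104. P('positive'|H) = 0.968, P('positive'|¬H) = 0.093.
Update on result 1 ('positive'): P(H) ← 0.968·0.1040 / (0.968·0.1040 + 0.093·0.8960) = 0.10067/0.18400 = 0.5471.
Update on result 2 ('positive'): P(H) ← 0.968·0.5471 / (0.968·0.5471 + 0.093·0.4529) = 0.52962/0.57174 = 0.9263.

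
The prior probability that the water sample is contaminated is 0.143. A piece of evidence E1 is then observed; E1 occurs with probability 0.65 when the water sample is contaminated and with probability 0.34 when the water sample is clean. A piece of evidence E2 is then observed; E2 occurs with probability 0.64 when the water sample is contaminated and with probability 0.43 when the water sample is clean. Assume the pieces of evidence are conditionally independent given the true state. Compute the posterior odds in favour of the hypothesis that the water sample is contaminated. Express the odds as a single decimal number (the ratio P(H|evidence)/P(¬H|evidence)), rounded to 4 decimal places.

Posterior odds ≈ 0.4748

Prior odds = 0.143/(1−0.143) = 0.16686. In log-odds, ln(0.16686) = -1.7906.
Add log likelihood ratios: ln(1.9118) + ln(1.4884) = 1.0457.
Posterior log-odds = -0.74488, so posterior odds = exp(-0.74488) = 0.47479.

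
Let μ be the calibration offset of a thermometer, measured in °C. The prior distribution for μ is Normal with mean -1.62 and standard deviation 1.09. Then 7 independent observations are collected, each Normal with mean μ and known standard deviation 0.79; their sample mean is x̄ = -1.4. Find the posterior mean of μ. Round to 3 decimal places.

Posterior mean ≈ -1.415

Prior precision 1/τ₀² = 1/1.09² = 0.841680; data precision n/σ² = 7/0.79² = 11.2162.
Posterior precision = 0.841680 + 11.2162 = 12.0578.
Posterior mean = (0.841680·-1.62 + 11.2162·-1.4) / 12.0578 = -1.415.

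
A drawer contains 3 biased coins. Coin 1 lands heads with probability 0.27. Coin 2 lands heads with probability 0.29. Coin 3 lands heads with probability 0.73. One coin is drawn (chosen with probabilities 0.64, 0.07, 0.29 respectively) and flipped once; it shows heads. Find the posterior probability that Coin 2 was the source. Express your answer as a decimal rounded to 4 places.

Tabulate prior·likelihood by source: [1] prior 0.64, lik 0.27, product 0.1728; [2] prior 0.07, lik 0.29, product 0.02030; [3] prior 0.29, lik 0.73, product 0.2117.
Normalizing constant = 0.40480; the posterior for Coin 2 is its product over the sum, 0.02030/0.40480 = 0.0501.

Posterior probability ≈ 0.0501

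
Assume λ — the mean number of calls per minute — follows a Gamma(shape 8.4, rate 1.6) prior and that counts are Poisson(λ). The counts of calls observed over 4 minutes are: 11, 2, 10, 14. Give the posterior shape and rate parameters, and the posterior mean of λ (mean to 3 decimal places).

The Poisson likelihood adds the total count to the shape and the number of exposure periods to the rate. Here ∑xᵢ = 37 and n = 4, so shape 8.4→45.4 and rate 1.6→5.6.
Posterior mean = shape/rate = 45.4/5.6 = 8.107.

Posterior: Gamma(shape=45.4, rate=5.6); mean ≈ 8.107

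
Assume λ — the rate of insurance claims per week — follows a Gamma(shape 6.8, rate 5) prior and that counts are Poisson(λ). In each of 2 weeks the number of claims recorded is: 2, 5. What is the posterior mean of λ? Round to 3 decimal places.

Posterior mean ≈ 1.971

Total count ∑xᵢ = 7 over n = 2 weeks.
Gamma is conjugate to the Poisson likelihood: posterior is Gamma(shape = 6.8+7 = 13.8, rate = 5+2 = 7).
E[λ | data] = 13.8/7 = 1.971.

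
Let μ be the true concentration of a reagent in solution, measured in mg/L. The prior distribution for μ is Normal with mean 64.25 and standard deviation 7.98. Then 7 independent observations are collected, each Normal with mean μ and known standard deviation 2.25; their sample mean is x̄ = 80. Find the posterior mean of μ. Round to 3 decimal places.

Posterior mean ≈ 79.823

With known σ, the Normal prior is conjugate. Weight on the data is w = (n/σ²)/(n/σ² + 1/τ₀²) = 1.38272/(1.38272+0.0157034) = 0.98877.
Posterior mean = w·x̄ + (1−w)·μ₀ = 0.98877·80 + 0.011229·64.25 = 79.823.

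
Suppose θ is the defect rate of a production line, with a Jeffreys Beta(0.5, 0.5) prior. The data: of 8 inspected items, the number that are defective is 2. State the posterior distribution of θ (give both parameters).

Posterior: Beta(2.5, 6.5)

The binomial likelihood is conjugate to the Beta prior: with 2 successes and 6 failures, the posterior is Beta(0.5+2, 0.5+6) = Beta(2.5, 6.5).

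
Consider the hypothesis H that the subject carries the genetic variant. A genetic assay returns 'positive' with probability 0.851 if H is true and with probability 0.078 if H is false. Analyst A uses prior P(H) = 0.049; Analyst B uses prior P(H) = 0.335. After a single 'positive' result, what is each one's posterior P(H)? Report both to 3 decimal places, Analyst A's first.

Analyst A: 0.360; Analyst B: 0.846

P('+'|H) = 0.851, P('+'|¬H) = 0.078.
Analyst A: numerator 0.851·0.049 = 0.041699; evidence = 0.041699+0.078·0.951 = 0.11588; posterior = 0.360.
Analyst B: numerator 0.851·0.335 = 0.28509; evidence = 0.28509+0.078·0.665 = 0.33696; posterior = 0.846.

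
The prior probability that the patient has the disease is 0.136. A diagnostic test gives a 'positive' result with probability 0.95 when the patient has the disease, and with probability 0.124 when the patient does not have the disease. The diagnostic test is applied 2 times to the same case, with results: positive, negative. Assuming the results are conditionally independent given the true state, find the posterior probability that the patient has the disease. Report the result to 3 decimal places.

Posterior P(H) ≈ 0.064

With H the event that the patient has the disease, the joint likelihood of the observed sequence is P(data|H) = 0.95·0.05 = 0.047500 and P(data|¬H) = 0.124·0.876 = 0.10862.
Bayes: P(H|data) = 0.136·0.047500 / (0.136·0.047500 + 0.864·0.10862) = 0.0064600/0.10031 = 0.0644.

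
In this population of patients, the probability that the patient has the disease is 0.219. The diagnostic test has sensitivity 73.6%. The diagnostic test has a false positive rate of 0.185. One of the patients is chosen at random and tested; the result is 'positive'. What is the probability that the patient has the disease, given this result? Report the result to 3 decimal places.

Let H be the event that the patient has the disease. P(H) = 0.219, so P(¬H) = 0.781. With E the 'positive' result, P(E|H) = 0.736 and P(E|¬H) = 0.185.
P(E) = 0.736·0.219 + 0.185·0.781 = 0.16118 + 0.14449 = 0.30567.
By Bayes' theorem, P(H|E) = 0.16118 / 0.30567 = 0.527.

P(H | E) ≈ 0.527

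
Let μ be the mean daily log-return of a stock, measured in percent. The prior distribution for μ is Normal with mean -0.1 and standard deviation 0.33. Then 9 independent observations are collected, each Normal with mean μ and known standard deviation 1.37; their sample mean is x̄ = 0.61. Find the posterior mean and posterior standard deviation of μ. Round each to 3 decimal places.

Prior precision 1/τ₀² = 1/0.33² = 9.18274; data precision n/σ² = 9/1.37² = 4.79514.
Posterior precision = 9.18274 + 4.79514 = 13.9779, giving posterior SD = 1/√13.9779 = 0.267.
Posterior mean = (9.18274·-0.1 + 4.79514·0.61) / 13.9779 = 0.144.

Posterior mean ≈ 0.144; posterior SD ≈ 0.267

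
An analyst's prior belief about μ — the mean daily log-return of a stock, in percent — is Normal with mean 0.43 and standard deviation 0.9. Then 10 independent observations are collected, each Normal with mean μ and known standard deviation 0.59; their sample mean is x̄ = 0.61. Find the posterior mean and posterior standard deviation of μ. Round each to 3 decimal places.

Prior precision 1/τ₀² = 1/0.9² = 1.23457; data precision n/σ² = 10/0.59² = 28.7274.
Posterior precision = 1.23457 + 28.7274 = 29.9619, giving posterior SD = 1/√29.9619 = 0.183.
Posterior mean = (1.23457·0.43 + 28.7274·0.61) / 29.9619 = 0.603.

Posterior mean ≈ 0.603; posterior SD ≈ 0.183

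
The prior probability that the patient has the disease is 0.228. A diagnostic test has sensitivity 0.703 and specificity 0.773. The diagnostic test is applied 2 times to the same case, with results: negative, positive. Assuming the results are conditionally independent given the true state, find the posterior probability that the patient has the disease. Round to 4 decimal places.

With H the event that the patient has the disease, the joint likelihood of the observed sequence is P(data|H) = 0.297·0.703 = 0.20879 and P(data|¬H) = 0.773·0.227 = 0.17547.
Bayes: P(H|data) = 0.228·0.20879 / (0.228·0.20879 + 0.772·0.17547) = 0.047604/0.18307 = 0.2600.

Posterior P(H) ≈ 0.2600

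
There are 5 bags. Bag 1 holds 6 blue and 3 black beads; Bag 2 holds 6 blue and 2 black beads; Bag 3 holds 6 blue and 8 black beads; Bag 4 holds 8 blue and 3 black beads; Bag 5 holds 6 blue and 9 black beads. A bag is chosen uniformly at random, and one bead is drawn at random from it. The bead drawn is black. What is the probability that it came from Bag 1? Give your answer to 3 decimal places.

Tabulate prior·likelihood by source: [1] prior 0.2, lik 0.3333, product 0.06667; [2] prior 0.2, lik 0.25, product 0.05000; [3] prior 0.2, lik 0.5714, product 0.1143; [4] prior 0.2, lik 0.2727, product 0.05455; [5] prior 0.2, lik 0.6, product 0.1200.
Normalizing constant = 0.40550; the posterior for Bag 1 is its product over the sum, 0.06667/0.40550 = 0.164.

Posterior probability ≈ 0.164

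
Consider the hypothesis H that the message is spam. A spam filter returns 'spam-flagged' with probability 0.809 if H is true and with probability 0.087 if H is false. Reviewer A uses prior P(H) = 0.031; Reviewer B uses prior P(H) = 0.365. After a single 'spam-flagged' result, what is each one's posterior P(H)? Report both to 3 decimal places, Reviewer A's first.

The likelihood ratio for a 'spam-flagged' result is 0.809/0.087 = 9.2989.
Reviewer A: prior odds 0.031/0.969 = 0.031992; posterior odds 0.29749; posterior probability 0.229.
Reviewer B: prior odds 0.365/0.635 = 0.57480; posterior odds 5.3450; posterior probability 0.842.

Reviewer A: 0.229; Reviewer B: 0.842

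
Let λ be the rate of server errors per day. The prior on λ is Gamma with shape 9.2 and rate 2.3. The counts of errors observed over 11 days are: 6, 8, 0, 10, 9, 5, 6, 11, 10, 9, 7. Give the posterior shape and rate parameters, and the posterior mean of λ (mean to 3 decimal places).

Posterior: Gamma(shape=90.2, rate=13.3); mean ≈ 6.782

The Poisson likelihood adds the total count to the shape and the number of exposure periods to the rate. Here ∑xᵢ = 81 and n = 11, so shape 9.2→90.2 and rate 2.3→13.3.
E[λ | data] = 90.2/13.3 = 6.782.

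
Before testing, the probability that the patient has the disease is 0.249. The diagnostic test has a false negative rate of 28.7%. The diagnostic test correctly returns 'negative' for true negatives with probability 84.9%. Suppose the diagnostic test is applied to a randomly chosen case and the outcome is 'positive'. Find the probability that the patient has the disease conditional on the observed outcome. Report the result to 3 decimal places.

P(H | E) ≈ 0.610

Let H be the event that the patient has the disease. P(H) = 0.249, so P(¬H) = 0.751. With E the 'positive' result, P(E|H) = 0.713 and P(E|¬H) = 0.151.
P(E) = 0.713·0.249 + 0.151·0.751 = 0.17754 + 0.11340 = 0.29094.
By Bayes' theorem, P(H|E) = 0.17754 / 0.29094 = 0.610.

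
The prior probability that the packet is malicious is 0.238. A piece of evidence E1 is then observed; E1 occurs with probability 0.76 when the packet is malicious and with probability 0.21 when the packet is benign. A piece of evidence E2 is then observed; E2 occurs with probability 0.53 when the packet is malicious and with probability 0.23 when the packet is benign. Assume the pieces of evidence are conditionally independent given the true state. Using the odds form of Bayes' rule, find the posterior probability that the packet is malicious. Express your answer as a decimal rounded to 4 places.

Prior odds = 0.238/(1−0.238) = 0.31234. In log-odds, ln(0.31234) = -1.1637.
Add log likelihood ratios: ln(3.6190) + ln(2.3043) = 2.1210.
Posterior log-odds = 0.95733, so posterior odds = exp(0.95733) = 2.6047. Converting, P(H|E) = 2.6047/3.6047 = 0.7226.

Posterior probability ≈ 0.7226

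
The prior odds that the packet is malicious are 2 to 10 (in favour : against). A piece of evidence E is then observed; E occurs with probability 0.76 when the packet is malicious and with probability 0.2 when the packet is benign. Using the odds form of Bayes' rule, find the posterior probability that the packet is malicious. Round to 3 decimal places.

Posterior probability ≈ 0.432

Prior odds = 2/10 = 0.20000. In log-odds, ln(0.20000) = -1.6094.
Add log likelihood ratio: ln(3.8000) = 1.3350.
Posterior log-odds = -0.27444, so posterior odds = exp(-0.27444) = 0.76000. Converting, P(H|E) = 0.76000/1.7600 = 0.432.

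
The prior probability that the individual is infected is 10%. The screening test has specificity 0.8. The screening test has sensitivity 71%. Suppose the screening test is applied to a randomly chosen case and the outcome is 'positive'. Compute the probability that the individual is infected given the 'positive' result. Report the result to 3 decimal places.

Let H be the event that the individual is infected. P(H) = 0.1, so P(¬H) = 0.9. With E the 'positive' result, P(E|H) = 0.71 and P(E|¬H) = 0.2.
P(E) = 0.71·0.1 + 0.2·0.9 = 0.071000 + 0.18000 = 0.25100.
By Bayes' theorem, P(H|E) = 0.071000 / 0.25100 = 0.283.

P(H | E) ≈ 0.283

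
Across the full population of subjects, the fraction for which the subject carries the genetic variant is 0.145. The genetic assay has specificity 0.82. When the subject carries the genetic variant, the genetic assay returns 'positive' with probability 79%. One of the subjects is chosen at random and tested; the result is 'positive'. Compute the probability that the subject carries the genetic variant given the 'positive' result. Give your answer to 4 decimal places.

P(H | E) ≈ 0.4267

Let H be the event that the subject carries the genetic variant. P(H) = 0.145, so P(¬H) = 0.855. With E the 'positive' result, P(E|H) = 0.79 and P(E|¬H) = 0.18.
P(E) = 0.79·0.145 + 0.18·0.855 = 0.11455 + 0.15390 = 0.26845.
By Bayes' theorem, P(H|E) = 0.11455 / 0.26845 = 0.4267.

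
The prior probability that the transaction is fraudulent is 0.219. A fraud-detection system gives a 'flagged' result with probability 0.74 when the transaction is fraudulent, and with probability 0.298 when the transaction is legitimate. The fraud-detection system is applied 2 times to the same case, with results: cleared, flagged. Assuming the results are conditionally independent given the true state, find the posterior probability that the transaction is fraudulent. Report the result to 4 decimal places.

Posterior P(H) ≈ 0.2050

Let H be the event that the transaction is fraudulent; start with P(H) = 0.219. P('flagged'|H) = 0.74, P('flagged'|¬H) = 0.298.
Update on result 1 ('cleared'): P(H) ← 0.26·0.2190 / (0.26·0.2190 + 0.702·0.7810) = 0.056940/0.60520 = 0.0941.
Update on result 2 ('flagged'): P(H) ← 0.74·0.0941 / (0.74·0.0941 + 0.298·0.9059) = 0.069622/0.33959 = 0.2050.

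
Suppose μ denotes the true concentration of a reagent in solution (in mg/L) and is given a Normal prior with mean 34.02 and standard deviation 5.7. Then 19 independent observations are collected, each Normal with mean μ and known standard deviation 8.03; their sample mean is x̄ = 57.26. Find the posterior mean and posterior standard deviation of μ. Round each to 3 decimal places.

Posterior mean ≈ 55.062; posterior SD ≈ 1.753

With known σ, the Normal prior is conjugate. Weight on the data is w = (n/σ²)/(n/σ² + 1/τ₀²) = 0.294661/(0.294661+0.0307787) = 0.90542.
Posterior mean = w·x̄ + (1−w)·μ₀ = 0.90542·57.26 + 0.094576·34.02 = 55.062. Posterior variance = 1/(0.294661+0.0307787) = 3.07277, so SD = 1.753.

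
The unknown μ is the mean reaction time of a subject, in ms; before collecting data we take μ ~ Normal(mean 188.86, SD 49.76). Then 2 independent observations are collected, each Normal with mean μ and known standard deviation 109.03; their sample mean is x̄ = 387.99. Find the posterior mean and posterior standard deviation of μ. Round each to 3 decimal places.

Posterior mean ≈ 247.419; posterior SD ≈ 41.808

With known σ, the Normal prior is conjugate. Weight on the data is w = (n/σ²)/(n/σ² + 1/τ₀²) = 0.00016824/(0.00016824+0.00040387) = 0.29407.
Posterior mean = w·x̄ + (1−w)·μ₀ = 0.29407·387.99 + 0.70593·188.86 = 247.419. Posterior variance = 1/(0.00016824+0.00040387) = 1747.91, so SD = 41.808.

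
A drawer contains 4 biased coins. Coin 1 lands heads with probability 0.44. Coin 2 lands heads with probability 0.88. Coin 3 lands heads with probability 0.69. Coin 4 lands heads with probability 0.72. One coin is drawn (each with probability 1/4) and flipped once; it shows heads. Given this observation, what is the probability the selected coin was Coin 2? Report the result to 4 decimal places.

Posterior probability ≈ 0.3223

Tabulate prior·likelihood by source: [1] prior 0.25, lik 0.44, product 0.1100; [2] prior 0.25, lik 0.88, product 0.2200; [3] prior 0.25, lik 0.69, product 0.1725; [4] prior 0.25, lik 0.72, product 0.1800.
Normalizing constant = 0.68250; the posterior for Coin 2 is its product over the sum, 0.2200/0.68250 = 0.3223.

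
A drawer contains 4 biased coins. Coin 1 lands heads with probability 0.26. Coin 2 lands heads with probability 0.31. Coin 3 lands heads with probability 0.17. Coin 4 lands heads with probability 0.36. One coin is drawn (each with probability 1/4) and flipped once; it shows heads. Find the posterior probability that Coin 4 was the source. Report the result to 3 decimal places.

Posterior probability ≈ 0.327

Tabulate prior·likelihood by source: [1] prior 0.25, lik 0.26, product 0.06500; [2] prior 0.25, lik 0.31, product 0.07750; [3] prior 0.25, lik 0.17, product 0.04250; [4] prior 0.25, lik 0.36, product 0.09000.
Normalizing constant = 0.27500; the posterior for Coin 4 is its product over the sum, 0.09000/0.27500 = 0.327.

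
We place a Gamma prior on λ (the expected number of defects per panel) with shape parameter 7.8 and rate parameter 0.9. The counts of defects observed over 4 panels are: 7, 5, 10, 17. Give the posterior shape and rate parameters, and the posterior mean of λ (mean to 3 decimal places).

Posterior: Gamma(shape=46.8, rate=4.9); mean ≈ 9.551

The Poisson likelihood adds the total count to the shape and the number of exposure periods to the rate. Here ∑xᵢ = 39 and n = 4, so shape 7.8→46.8 and rate 0.9→4.9.
Posterior mean = shape/rate = 46.8/4.9 = 9.551.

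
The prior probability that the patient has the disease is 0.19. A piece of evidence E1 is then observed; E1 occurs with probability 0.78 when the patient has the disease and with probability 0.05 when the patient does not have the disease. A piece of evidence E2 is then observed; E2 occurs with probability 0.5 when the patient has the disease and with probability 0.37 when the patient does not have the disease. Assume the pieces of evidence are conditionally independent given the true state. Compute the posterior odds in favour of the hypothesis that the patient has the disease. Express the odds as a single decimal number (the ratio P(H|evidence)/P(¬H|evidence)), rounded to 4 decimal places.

Posterior odds ≈ 4.9449

Prior odds = 0.19/(1−0.19) = 0.23457.
Likelihood ratio for E1 = 0.78/0.05 = 15.600.
Likelihood ratio for E2 = 0.5/0.37 = 1.3514.
Posterior odds = prior odds × LR₁ × LR₂ = 4.9449.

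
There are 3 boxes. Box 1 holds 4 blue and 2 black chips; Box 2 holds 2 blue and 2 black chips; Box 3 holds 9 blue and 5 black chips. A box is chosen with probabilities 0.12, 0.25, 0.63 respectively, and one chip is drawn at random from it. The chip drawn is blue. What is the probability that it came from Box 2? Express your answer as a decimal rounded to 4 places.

Tabulate prior·likelihood by source: [1] prior 0.12, lik 0.6667, product 0.08000; [2] prior 0.25, lik 0.5, product 0.1250; [3] prior 0.63, lik 0.6429, product 0.4050.
Normalizing constant = 0.61000; the posterior for Box 2 is its product over the sum, 0.1250/0.61000 = 0.2049.

Posterior probability ≈ 0.2049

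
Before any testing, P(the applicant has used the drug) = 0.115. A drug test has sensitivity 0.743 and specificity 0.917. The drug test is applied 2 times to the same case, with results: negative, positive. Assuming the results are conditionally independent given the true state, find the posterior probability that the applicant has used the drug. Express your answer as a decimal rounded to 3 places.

Posterior P(H) ≈ 0.246

With H the event that the applicant has used the drug, the joint likelihood of the observed sequence is P(data|H) = 0.257·0.743 = 0.19095 and P(data|¬H) = 0.917·0.083 = 0.076111.
Bayes: P(H|data) = 0.115·0.19095 / (0.115·0.19095 + 0.885·0.076111) = 0.021959/0.089318 = 0.2459.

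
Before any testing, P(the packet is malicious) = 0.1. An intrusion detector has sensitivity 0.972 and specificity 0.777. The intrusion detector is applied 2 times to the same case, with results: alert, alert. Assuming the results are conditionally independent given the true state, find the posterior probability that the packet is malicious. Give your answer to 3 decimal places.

With H the event that the packet is malicious, the joint likelihood of the observed sequence is P(data|H) = 0.972·0.972 = 0.94478 and P(data|¬H) = 0.223·0.223 = 0.049729.
Bayes: P(H|data) = 0.1·0.94478 / (0.1·0.94478 + 0.9·0.049729) = 0.094478/0.13923 = 0.6786.

Posterior P(H) ≈ 0.679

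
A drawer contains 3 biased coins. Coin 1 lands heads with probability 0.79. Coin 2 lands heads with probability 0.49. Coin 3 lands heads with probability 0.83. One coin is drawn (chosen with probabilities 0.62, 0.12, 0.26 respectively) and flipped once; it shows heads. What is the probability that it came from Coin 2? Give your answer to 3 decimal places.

Posterior probability ≈ 0.077

Tabulate prior·likelihood by source: [1] prior 0.62, lik 0.79, product 0.4898; [2] prior 0.12, lik 0.49, product 0.05880; [3] prior 0.26, lik 0.83, product 0.2158.
Normalizing constant = 0.76440; the posterior for Coin 2 is its product over the sum, 0.05880/0.76440 = 0.077.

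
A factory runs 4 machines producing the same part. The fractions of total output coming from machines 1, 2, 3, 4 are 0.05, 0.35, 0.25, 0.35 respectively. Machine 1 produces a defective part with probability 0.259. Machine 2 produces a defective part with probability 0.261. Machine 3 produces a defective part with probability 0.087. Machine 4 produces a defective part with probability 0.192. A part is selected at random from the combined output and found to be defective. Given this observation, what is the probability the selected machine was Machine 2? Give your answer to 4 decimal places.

Tabulate prior·likelihood by source: [1] prior 0.05, lik 0.259, product 0.01295; [2] prior 0.35, lik 0.261, product 0.09135; [3] prior 0.25, lik 0.087, product 0.02175; [4] prior 0.35, lik 0.192, product 0.06720.
Normalizing constant = 0.19325; the posterior for Machine 2 is its product over the sum, 0.09135/0.19325 = 0.4727.

Posterior probability ≈ 0.4727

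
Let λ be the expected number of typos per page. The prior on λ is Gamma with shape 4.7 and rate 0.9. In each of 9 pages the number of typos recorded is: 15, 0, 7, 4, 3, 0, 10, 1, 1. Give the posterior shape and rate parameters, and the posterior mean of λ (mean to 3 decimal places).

Posterior: Gamma(shape=45.7, rate=9.9); mean ≈ 4.616

Total count ∑xᵢ = 41 over n = 9 pages.
Gamma is conjugate to the Poisson likelihood: posterior is Gamma(shape = 4.7+41 = 45.7, rate = 0.9+9 = 9.9).
Posterior mean = shape/rate = 45.7/9.9 = 4.616.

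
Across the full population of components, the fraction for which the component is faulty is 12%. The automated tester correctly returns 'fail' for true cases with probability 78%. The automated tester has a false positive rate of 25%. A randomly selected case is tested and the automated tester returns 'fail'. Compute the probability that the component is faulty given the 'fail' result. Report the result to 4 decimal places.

Write H for 'the component is faulty'. Prior odds H:¬H = 0.12/0.88 = 0.13636. For the 'fail' outcome, the likelihood ratio is 0.78/0.25 = 3.1200.
Posterior odds = 0.13636 × 3.1200 = 0.42545, so P(H|E) = 0.42545/(1+0.42545) = 0.2985.

P(H | E) ≈ 0.2985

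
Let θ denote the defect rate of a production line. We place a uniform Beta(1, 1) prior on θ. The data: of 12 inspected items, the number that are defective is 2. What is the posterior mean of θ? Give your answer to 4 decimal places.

The binomial likelihood is conjugate to the Beta prior: with 2 successes and 10 failures, the posterior is Beta(1+2, 1+10) = Beta(3, 11).
Posterior mean = α/(α+β) = 3/14 = 0.2143.

Posterior mean ≈ 0.2143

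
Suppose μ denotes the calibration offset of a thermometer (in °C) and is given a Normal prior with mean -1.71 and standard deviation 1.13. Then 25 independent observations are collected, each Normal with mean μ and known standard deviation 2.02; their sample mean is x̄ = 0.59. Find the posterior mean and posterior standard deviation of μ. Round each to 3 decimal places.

Posterior mean ≈ 0.329; posterior SD ≈ 0.380

Prior precision 1/τ₀² = 1/1.13² = 0.783147; data precision n/σ² = 25/2.02² = 6.12685.
Posterior precision = 0.783147 + 6.12685 = 6.91000, giving posterior SD = 1/√6.91000 = 0.380.
Posterior mean = (0.783147·-1.71 + 6.12685·0.59) / 6.91000 = 0.329.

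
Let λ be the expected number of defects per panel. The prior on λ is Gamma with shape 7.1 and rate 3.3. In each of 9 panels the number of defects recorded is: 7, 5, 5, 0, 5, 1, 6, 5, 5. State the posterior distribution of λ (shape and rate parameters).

Posterior: Gamma(shape=46.1, rate=12.3)

The Poisson likelihood adds the total count to the shape and the number of exposure periods to the rate. Here ∑xᵢ = 39 and n = 9, so shape 7.1→46.1 and rate 3.3→12.3.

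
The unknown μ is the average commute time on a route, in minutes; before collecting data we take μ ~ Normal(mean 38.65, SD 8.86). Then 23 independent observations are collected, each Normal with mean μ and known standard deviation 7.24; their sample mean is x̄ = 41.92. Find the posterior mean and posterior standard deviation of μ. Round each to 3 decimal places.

Prior precision 1/τ₀² = 1/8.86² = 0.0127389; data precision n/σ² = 23/7.24² = 0.438784.
Posterior precision = 0.0127389 + 0.438784 = 0.451523, giving posterior SD = 1/√0.451523 = 1.488.
Posterior mean = (0.0127389·38.65 + 0.438784·41.92) / 0.451523 = 41.828.

Posterior mean ≈ 41.828; posterior SD ≈ 1.488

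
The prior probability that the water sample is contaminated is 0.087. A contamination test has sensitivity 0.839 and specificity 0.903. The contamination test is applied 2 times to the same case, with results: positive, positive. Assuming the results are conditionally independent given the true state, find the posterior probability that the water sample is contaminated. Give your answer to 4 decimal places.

With H the event that the water sample is contaminated, the joint likelihood of the observed sequence is P(data|H) = 0.839·0.839 = 0.70392 and P(data|¬H) = 0.097·0.097 = 0.0094090.
Bayes: P(H|data) = 0.087·0.70392 / (0.087·0.70392 + 0.913·0.0094090) = 0.061241/0.069832 = 0.8770.

Posterior P(H) ≈ 0.8770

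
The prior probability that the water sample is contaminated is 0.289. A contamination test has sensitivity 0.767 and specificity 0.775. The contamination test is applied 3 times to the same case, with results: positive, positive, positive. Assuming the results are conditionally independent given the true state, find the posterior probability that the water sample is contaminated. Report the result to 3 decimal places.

With H the event that the water sample is contaminated, the joint likelihood of the observed sequence is P(data|H) = 0.767·0.767·0.767 = 0.45122 and P(data|¬H) = 0.225·0.225·0.225 = 0.011391.
Bayes: P(H|data) = 0.289·0.45122 / (0.289·0.45122 + 0.711·0.011391) = 0.13040/0.13850 = 0.9415.

Posterior P(H) ≈ 0.942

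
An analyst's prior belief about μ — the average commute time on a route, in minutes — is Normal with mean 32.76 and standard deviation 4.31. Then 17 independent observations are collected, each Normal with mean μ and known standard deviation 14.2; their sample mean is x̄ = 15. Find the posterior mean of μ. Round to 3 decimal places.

Posterior mean ≈ 21.921

With known σ, the Normal prior is conjugate. Weight on the data is w = (n/σ²)/(n/σ² + 1/τ₀²) = 0.0843087/(0.0843087+0.0538326) = 0.61031.
Posterior mean = w·x̄ + (1−w)·μ₀ = 0.61031·15 + 0.38969·32.76 = 21.921.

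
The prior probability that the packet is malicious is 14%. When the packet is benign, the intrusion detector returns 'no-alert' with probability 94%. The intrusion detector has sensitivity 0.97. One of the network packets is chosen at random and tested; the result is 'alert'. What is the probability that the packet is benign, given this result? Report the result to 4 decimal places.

Let H be the event that the packet is malicious. P(H) = 0.14, so P(¬H) = 0.86. With E the 'alert' result, P(E|H) = 0.97 and P(E|¬H) = 0.06.
P(E) = 0.97·0.14 + 0.06·0.86 = 0.13580 + 0.051600 = 0.18740.
By Bayes' theorem, P(H|E) = 0.13580 / 0.18740 = 0.7247. Hence P(¬H|E) = 1 − 0.7247 = 0.2753.

P(¬H | E) ≈ 0.2753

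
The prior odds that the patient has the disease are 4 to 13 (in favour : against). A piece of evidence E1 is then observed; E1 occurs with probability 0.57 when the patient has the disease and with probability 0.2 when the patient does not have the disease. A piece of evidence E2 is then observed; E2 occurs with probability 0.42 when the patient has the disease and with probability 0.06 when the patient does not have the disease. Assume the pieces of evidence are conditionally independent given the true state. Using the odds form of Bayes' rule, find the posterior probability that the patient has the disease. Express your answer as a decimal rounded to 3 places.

Posterior probability ≈ 0.860

Prior odds = 4/13 = 0.30769. In log-odds, ln(0.30769) = -1.1787.
Add log likelihood ratios: ln(2.8500) + ln(7.0000) = 2.9932.
Posterior log-odds = 1.8146, so posterior odds = exp(1.8146) = 6.1385. Converting, P(H|E) = 6.1385/7.1385 = 0.860.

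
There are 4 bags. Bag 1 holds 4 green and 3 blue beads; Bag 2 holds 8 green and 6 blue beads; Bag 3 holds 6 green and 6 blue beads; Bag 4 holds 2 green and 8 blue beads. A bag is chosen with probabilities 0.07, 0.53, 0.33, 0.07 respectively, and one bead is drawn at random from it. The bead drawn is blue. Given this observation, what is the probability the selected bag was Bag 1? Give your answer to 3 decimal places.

Posterior probability ≈ 0.063

P(blue|Bag 1) = 0.4286; P(blue|Bag 2) = 0.4286; P(blue|Bag 3) = 0.5; P(blue|Bag 4) = 0.8.
Prior × likelihood for each source: 0.07·0.4286=0.03000, 0.53·0.4286=0.2271, 0.33·0.5=0.1650, 0.07·0.8=0.05600. Summing gives P(blue) = 0.47814.
P(Bag 1 | blue) = 0.03000 / 0.47814 = 0.063.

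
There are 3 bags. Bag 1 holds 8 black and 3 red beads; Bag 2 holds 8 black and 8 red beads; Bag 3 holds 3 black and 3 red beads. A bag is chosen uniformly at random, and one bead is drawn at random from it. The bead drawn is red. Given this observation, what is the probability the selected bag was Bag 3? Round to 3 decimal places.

Posterior probability ≈ 0.393

P(red|Bag 1) = 0.2727; P(red|Bag 2) = 0.5; P(red|Bag 3) = 0.5.
Prior × likelihood for each source: 0.333333·0.2727=0.09091, 0.333333·0.5=0.1667, 0.333333·0.5=0.1667. Summing gives P(red) = 0.42424.
P(Bag 3 | red) = 0.1667 / 0.42424 = 0.393.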